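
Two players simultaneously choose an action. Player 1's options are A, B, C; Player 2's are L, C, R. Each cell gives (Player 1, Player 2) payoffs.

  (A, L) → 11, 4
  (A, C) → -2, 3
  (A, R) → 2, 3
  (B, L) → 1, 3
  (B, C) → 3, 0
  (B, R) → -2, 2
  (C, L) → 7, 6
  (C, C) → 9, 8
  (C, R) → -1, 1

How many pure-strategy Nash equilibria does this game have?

2

(A, L): Player 1 gets 11 (best alternative 7); Player 2 gets 4 (best alternative 3). Neither deviates — NE.
(C, C): Player 1 gets 9 (best alternative 3); Player 2 gets 8 (best alternative 6). Neither deviates — NE.
(C, R) is not a NE: Player 1 would switch to A (2 > -1).
No other cell survives both best-response checks, so there are 2 pure NE.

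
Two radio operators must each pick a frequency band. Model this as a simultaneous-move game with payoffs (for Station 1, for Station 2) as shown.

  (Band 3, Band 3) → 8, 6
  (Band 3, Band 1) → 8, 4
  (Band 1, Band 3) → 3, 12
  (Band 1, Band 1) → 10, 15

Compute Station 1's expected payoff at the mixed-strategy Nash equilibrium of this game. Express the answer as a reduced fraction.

Station 2 mixes with probability q on Band 3, chosen so Station 1 is indifferent: 8q + 8(1−q) = 3q + 10(1−q) gives q = 2/7.
Station 1's expected payoff (from either row, since indifferent) is 8·2/7 + 8·5/7 = 8.

8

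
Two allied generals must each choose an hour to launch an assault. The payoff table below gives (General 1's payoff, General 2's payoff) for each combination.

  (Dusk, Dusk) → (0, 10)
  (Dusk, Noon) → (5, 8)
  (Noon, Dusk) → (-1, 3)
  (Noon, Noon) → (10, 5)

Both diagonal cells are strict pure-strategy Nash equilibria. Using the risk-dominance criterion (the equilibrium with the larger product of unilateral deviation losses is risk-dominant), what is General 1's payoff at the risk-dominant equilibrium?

At both Dusk: General 1 loses 0 − (-1) = 1 by deviating; General 2 loses 10 − 8 = 2. Product = 1·2 = 2.
At both Noon: General 1 loses 10 − 5 = 5 by deviating; General 2 loses 5 − 3 = 2. Product = 5·2 = 10.
10 > 2, so both Noon is risk-dominant. General 1's payoff there is 10.

10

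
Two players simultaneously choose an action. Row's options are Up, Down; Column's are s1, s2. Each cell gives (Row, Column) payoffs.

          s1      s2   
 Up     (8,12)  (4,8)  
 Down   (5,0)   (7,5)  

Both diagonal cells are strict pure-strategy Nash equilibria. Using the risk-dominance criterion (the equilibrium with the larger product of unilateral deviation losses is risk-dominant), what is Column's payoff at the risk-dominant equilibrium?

At (Up, s1): Row loses 8 − 5 = 3 by deviating; Column loses 12 − 8 = 4. Product = 3·4 = 12.
At (Down, s2): Row loses 7 − 4 = 3 by deviating; Column loses 5 − 0 = 5. Product = 3·5 = 15.
15 > 12, so (Down, s2) is risk-dominant. Column's payoff there is 5.

5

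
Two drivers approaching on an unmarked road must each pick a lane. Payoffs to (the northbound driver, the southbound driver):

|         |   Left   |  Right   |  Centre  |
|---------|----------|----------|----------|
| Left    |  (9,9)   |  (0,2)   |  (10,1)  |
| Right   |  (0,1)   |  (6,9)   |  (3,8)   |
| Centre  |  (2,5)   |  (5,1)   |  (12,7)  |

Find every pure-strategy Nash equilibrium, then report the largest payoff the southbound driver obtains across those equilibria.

Both Left is a pure NE (the northbound driver: 9 ≥ 2; the southbound driver: 9 ≥ 2). The southbound driver gets 9.
Both Right is a pure NE (the northbound driver: 6 ≥ 5; the southbound driver: 9 ≥ 8). The southbound driver gets 9.
Both Centre is a pure NE (the northbound driver: 12 ≥ 10; the southbound driver: 7 ≥ 5). The southbound driver gets 7.
Every other cell has a profitable deviation for at least one player. Highest of {9, 9, 7} is 9.

9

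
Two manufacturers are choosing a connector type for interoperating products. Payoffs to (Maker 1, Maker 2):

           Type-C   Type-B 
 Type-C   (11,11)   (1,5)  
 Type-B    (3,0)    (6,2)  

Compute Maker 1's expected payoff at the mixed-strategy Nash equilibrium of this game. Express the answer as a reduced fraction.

63/13

Maker 2 mixes with probability q on Type-C, chosen so Maker 1 is indifferent: 11q + 1(1−q) = 3q + 6(1−q) gives q = 5/13.
Maker 1's expected payoff (from either row, since indifferent) is 11·5/13 + 1·8/13 = 63/13.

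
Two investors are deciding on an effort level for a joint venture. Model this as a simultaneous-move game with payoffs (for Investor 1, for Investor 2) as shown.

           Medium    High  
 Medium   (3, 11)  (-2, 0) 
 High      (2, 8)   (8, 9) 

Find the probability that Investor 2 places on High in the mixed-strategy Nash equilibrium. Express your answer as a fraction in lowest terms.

1/11

Investor 2's mix q on Medium must make Investor 1 indifferent between Medium and High.
Investor 1's payoff from Medium: 3q + (-2)(1−q). From High: 2q + 8(1−q).
Set equal: 1q = 10(1−q) → q = 10/11.
Probability on High is 1 − 10/11 = 1/11.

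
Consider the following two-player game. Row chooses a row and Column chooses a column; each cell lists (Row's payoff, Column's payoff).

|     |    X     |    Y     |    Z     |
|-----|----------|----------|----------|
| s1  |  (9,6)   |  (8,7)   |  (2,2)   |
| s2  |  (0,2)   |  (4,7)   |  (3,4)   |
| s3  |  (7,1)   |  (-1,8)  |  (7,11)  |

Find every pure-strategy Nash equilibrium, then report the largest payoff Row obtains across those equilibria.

(s1, Y) is a pure NE (Row: 8 ≥ 4; Column: 7 ≥ 6). Row gets 8.
(s3, Z) is a pure NE (Row: 7 ≥ 3; Column: 11 ≥ 8). Row gets 7.
Every other cell has a profitable deviation for at least one player. Highest of {8, 7} is 8.

8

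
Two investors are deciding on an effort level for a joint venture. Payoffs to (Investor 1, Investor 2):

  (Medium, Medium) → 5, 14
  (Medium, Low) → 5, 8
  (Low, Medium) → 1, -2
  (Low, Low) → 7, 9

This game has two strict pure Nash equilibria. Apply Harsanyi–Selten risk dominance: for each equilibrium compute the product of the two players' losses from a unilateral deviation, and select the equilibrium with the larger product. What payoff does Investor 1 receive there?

5

At both Medium: Investor 1 loses 5 − 1 = 4 by deviating; Investor 2 loses 14 − 8 = 6. Product = 4·6 = 24.
At both Low: Investor 1 loses 7 − 5 = 2 by deviating; Investor 2 loses 9 − (-2) = 11. Product = 2·11 = 22.
24 > 22, so both Medium is risk-dominant. Investor 1's payoff there is 5.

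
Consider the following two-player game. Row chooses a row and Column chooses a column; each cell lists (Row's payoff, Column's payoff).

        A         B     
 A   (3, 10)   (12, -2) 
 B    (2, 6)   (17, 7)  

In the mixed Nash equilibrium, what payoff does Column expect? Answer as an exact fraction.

Row mixes with probability p on A, chosen so Column is indifferent: 10p + 6(1−p) = (-2)p + 7(1−p) gives p = 1/13.
Column's expected payoff is 10·1/13 + 6·12/13 = 82/13.

82/13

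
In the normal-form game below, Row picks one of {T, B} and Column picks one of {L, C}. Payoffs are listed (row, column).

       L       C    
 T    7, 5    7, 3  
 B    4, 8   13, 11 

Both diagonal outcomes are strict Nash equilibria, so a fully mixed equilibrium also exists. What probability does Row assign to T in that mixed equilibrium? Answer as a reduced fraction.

Row's mix p on T must make Column indifferent between L and C.
Column's payoff from L: 5p + 8(1−p). From C: 3p + 11(1−p).
Set equal: 2p = 3(1−p) → p = 3/5.

3/5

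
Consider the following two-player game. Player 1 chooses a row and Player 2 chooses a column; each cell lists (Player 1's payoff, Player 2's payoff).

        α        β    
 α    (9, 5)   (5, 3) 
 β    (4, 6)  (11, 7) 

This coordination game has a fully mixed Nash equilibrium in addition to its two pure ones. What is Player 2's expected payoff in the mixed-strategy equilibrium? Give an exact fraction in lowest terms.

17/3

Player 1 mixes with probability p on α, chosen so Player 2 is indifferent: 5p + 6(1−p) = 3p + 7(1−p) gives p = 1/3.
Player 2's expected payoff is 5·1/3 + 6·2/3 = 17/3.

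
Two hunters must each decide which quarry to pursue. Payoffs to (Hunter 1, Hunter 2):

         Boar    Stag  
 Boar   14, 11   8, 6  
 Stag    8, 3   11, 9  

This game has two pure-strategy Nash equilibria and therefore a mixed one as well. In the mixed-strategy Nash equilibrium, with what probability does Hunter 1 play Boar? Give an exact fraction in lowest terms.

6/11

Hunter 1's mix p on Boar must make Hunter 2 indifferent between Boar and Stag.
Hunter 2's payoff from Boar: 11p + 3(1−p). From Stag: 6p + 9(1−p).
Set equal: 5p = 6(1−p) → p = 6/11.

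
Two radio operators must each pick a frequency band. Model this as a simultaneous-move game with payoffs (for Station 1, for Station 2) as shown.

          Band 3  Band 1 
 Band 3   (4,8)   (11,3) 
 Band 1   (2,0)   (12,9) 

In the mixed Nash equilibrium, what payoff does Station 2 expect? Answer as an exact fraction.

36/7

Station 1 mixes with probability p on Band 3, chosen so Station 2 is indifferent: 8p + 0(1−p) = 3p + 9(1−p) gives p = 9/14.
Station 2's expected payoff is 8·9/14 + 0·5/14 = 36/7.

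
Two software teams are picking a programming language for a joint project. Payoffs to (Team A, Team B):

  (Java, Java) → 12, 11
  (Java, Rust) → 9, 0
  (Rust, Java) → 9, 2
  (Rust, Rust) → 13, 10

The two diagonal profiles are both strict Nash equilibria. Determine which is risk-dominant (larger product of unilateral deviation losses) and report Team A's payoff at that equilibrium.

12

At both Java: Team A loses 12 − 9 = 3 by deviating; Team B loses 11 − 0 = 11. Product = 3·11 = 33.
At both Rust: Team A loses 13 − 9 = 4 by deviating; Team B loses 10 − 2 = 8. Product = 4·8 = 32.
33 > 32, so both Java is risk-dominant. Team A's payoff there is 12.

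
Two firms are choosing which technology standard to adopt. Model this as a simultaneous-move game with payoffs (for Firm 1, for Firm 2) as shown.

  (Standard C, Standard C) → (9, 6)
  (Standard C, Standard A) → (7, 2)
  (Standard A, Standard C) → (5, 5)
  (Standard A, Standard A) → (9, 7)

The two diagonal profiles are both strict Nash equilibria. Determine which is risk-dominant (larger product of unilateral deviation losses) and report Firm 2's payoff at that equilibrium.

6

At both Standard C: Firm 1 loses 9 − 5 = 4 by deviating; Firm 2 loses 6 − 2 = 4. Product = 4·4 = 16.
At both Standard A: Firm 1 loses 9 − 7 = 2 by deviating; Firm 2 loses 7 − 5 = 2. Product = 2·2 = 4.
16 > 4, so both Standard C is risk-dominant. Firm 2's payoff there is 6.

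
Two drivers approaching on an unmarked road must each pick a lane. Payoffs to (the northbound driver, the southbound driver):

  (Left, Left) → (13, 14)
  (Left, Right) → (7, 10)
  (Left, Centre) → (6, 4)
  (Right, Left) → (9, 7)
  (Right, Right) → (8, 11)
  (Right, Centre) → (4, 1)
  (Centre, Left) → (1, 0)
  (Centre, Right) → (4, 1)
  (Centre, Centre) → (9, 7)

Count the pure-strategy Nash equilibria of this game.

Both Left: the northbound driver gets 13 (best alternative 9); the southbound driver gets 14 (best alternative 10). Neither deviates — NE.
Both Right: the northbound driver gets 8 (best alternative 7); the southbound driver gets 11 (best alternative 7). Neither deviates — NE.
Both Centre: the northbound driver gets 9 (best alternative 6); the southbound driver gets 7 (best alternative 1). Neither deviates — NE.
(Left, Right) is not a NE: the northbound driver would switch to Right (8 > 7).
No other cell survives both best-response checks, so there are 3 pure NE.

3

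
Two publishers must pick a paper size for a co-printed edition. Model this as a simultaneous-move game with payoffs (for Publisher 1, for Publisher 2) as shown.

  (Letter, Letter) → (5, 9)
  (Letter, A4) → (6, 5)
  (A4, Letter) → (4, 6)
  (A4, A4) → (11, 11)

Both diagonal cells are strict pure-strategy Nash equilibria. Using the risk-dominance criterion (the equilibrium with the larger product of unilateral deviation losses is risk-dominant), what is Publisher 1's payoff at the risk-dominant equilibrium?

11

At both Letter: Publisher 1 loses 5 − 4 = 1 by deviating; Publisher 2 loses 9 − 5 = 4. Product = 1·4 = 4.
At both A4: Publisher 1 loses 11 − 6 = 5 by deviating; Publisher 2 loses 11 − 6 = 5. Product = 5·5 = 25.
25 > 4, so both A4 is risk-dominant. Publisher 1's payoff there is 11.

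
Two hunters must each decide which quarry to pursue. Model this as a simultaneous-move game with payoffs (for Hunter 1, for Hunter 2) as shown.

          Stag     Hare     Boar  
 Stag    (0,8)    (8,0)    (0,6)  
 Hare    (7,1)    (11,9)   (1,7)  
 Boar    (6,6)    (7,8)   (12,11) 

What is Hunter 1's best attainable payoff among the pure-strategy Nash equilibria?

Both Hare is a pure NE (Hunter 1: 11 ≥ 8; Hunter 2: 9 ≥ 7). Hunter 1 gets 11.
Both Boar is a pure NE (Hunter 1: 12 ≥ 1; Hunter 2: 11 ≥ 8). Hunter 1 gets 12.
Every other cell has a profitable deviation for at least one player. Highest of {11, 12} is 12.

12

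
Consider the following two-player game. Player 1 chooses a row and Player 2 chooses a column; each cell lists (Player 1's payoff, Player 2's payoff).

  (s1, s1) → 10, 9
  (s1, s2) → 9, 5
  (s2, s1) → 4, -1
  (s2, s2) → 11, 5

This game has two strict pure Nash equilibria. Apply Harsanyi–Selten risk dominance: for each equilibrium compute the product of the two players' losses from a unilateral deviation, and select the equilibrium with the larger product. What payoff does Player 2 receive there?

At both s1: Player 1 loses 10 − 4 = 6 by deviating; Player 2 loses 9 − 5 = 4. Product = 6·4 = 24.
At both s2: Player 1 loses 11 − 9 = 2 by deviating; Player 2 loses 5 − (-1) = 6. Product = 2·6 = 12.
24 > 12, so both s1 is risk-dominant. Player 2's payoff there is 9.

9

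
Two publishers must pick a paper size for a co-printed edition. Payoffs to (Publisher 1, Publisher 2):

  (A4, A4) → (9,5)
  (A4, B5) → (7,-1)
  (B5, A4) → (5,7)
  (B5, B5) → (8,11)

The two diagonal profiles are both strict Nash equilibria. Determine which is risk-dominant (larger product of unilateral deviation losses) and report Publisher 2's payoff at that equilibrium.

At both A4: Publisher 1 loses 9 − 5 = 4 by deviating; Publisher 2 loses 5 − (-1) = 6. Product = 4·6 = 24.
At both B5: Publisher 1 loses 8 − 7 = 1 by deviating; Publisher 2 loses 11 − 7 = 4. Product = 1·4 = 4.
24 > 4, so both A4 is risk-dominant. Publisher 2's payoff there is 5.

5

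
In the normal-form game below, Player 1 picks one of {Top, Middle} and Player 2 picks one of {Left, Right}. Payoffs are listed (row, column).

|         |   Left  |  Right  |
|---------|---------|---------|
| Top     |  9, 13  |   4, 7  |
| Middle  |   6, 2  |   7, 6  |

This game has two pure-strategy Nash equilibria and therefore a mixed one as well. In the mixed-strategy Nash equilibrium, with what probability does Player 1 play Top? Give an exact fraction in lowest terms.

Player 1's mix p on Top must make Player 2 indifferent between Left and Right.
Player 2's payoff from Left: 13p + 2(1−p). From Right: 7p + 6(1−p).
Set equal: 6p = 4(1−p) → p = 4/10 = 2/5.

2/5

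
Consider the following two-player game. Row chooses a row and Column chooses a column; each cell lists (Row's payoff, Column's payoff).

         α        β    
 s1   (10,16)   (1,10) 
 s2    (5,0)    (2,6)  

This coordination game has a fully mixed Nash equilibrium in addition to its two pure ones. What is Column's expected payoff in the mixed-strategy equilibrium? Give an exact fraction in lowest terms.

8

Row mixes with probability p on s1, chosen so Column is indifferent: 16p + 0(1−p) = 10p + 6(1−p) gives p = 1/2.
Column's expected payoff is 16·1/2 + 0·1/2 = 8.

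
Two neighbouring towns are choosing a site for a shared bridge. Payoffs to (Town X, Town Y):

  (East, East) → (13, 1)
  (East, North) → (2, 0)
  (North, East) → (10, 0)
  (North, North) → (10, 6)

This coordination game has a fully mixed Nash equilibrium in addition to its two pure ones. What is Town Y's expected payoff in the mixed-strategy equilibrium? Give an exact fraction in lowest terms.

Town X mixes with probability p on East, chosen so Town Y is indifferent: 1p + 0(1−p) = 0p + 6(1−p) gives p = 6/7.
Town Y's expected payoff is 1·6/7 + 0·1/7 = 6/7.

6/7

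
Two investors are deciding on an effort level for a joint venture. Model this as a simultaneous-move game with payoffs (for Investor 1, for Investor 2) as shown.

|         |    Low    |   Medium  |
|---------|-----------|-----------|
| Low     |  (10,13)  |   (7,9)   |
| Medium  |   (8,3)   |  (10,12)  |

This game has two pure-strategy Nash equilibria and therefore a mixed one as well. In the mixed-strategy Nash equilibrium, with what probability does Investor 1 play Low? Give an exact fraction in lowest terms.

Investor 1's mix p on Low must make Investor 2 indifferent between Low and Medium.
Investor 2's payoff from Low: 13p + 3(1−p). From Medium: 9p + 12(1−p).
Set equal: 4p = 9(1−p) → p = 9/13.

9/13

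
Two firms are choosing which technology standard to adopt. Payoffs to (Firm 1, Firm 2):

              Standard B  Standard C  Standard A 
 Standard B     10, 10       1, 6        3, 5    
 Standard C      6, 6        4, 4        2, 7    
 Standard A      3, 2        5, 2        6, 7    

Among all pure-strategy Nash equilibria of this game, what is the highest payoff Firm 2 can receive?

10

Both Standard B is a pure NE (Firm 1: 10 ≥ 6; Firm 2: 10 ≥ 6). Firm 2 gets 10.
Both Standard A is a pure NE (Firm 1: 6 ≥ 3; Firm 2: 7 ≥ 2). Firm 2 gets 7.
Every other cell has a profitable deviation for at least one player. Highest of {10, 7} is 10.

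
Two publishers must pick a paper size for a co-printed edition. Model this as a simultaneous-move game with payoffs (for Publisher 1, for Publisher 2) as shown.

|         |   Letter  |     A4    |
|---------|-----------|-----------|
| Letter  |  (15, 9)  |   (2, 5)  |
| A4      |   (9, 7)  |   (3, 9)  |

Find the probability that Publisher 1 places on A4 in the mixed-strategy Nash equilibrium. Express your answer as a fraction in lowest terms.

Publisher 1's mix p on Letter must make Publisher 2 indifferent between Letter and A4.
Publisher 2's payoff from Letter: 9p + 7(1−p). From A4: 5p + 9(1−p).
Set equal: 4p = 2(1−p) → p = 2/6 = 1/3.
Probability on A4 is 1 − 1/3 = 2/3.

2/3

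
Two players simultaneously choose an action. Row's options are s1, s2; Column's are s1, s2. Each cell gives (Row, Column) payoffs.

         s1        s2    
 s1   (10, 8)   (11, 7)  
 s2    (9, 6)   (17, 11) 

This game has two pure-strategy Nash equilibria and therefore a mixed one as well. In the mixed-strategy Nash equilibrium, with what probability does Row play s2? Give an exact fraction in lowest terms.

Row's mix p on s1 must make Column indifferent between s1 and s2.
Column's payoff from s1: 8p + 6(1−p). From s2: 7p + 11(1−p).
Set equal: 1p = 5(1−p) → p = 5/6.
Probability on s2 is 1 − 5/6 = 1/6.

1/6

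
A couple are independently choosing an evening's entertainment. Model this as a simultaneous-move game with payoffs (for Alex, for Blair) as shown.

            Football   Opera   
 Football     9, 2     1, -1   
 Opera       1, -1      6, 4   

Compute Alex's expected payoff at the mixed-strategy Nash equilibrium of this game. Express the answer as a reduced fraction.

53/13

Blair mixes with probability q on Football, chosen so Alex is indifferent: 9q + 1(1−q) = 1q + 6(1−q) gives q = 5/13.
Alex's expected payoff (from either row, since indifferent) is 9·5/13 + 1·8/13 = 53/13.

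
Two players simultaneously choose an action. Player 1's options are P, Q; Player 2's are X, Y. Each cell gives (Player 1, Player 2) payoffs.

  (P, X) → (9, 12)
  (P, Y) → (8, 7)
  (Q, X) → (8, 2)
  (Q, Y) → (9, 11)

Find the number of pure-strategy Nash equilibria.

2

(P, X): Player 1 gets 9 (best alternative 8); Player 2 gets 12 (best alternative 7). Neither deviates — NE.
(Q, Y): Player 1 gets 9 (best alternative 8); Player 2 gets 11 (best alternative 2). Neither deviates — NE.
(Q, X) is not a NE: Player 1 would switch to P (9 > 8).
No other cell survives both best-response checks, so there are 2 pure NE.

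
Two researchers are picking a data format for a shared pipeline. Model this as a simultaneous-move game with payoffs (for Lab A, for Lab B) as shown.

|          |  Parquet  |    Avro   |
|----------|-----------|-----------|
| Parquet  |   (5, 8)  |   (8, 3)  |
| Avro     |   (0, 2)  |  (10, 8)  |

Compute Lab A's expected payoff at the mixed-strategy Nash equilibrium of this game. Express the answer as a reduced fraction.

50/7

Lab B mixes with probability q on Parquet, chosen so Lab A is indifferent: 5q + 8(1−q) = 0q + 10(1−q) gives q = 2/7.
Lab A's expected payoff (from either row, since indifferent) is 5·2/7 + 8·5/7 = 50/7.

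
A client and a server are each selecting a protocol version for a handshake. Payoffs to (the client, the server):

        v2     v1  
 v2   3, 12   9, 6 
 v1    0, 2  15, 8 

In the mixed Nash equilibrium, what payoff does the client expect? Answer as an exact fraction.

5

The server mixes with probability q on v2, chosen so the client is indifferent: 3q + 9(1−q) = 0q + 15(1−q) gives q = 2/3.
The client's expected payoff (from either row, since indifferent) is 3·2/3 + 9·1/3 = 5.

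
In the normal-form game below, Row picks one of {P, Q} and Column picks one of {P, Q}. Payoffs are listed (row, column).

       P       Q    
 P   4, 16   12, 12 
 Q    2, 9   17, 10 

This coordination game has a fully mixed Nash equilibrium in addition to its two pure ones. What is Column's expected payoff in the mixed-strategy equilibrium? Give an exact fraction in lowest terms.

Row mixes with probability p on P, chosen so Column is indifferent: 16p + 9(1−p) = 12p + 10(1−p) gives p = 1/5.
Column's expected payoff is 16·1/5 + 9·4/5 = 52/5.

52/5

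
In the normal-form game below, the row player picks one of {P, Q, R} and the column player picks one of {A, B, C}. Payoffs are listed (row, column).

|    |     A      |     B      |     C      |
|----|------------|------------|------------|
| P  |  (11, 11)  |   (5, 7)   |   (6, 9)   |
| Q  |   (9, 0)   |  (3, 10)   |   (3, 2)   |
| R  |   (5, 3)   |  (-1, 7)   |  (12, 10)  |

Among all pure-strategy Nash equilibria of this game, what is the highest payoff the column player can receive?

11

(P, A) is a pure NE (the row player: 11 ≥ 9; the column player: 11 ≥ 9). The column player gets 11.
(R, C) is a pure NE (the row player: 12 ≥ 6; the column player: 10 ≥ 7). The column player gets 10.
Every other cell has a profitable deviation for at least one player. Highest of {11, 10} is 11.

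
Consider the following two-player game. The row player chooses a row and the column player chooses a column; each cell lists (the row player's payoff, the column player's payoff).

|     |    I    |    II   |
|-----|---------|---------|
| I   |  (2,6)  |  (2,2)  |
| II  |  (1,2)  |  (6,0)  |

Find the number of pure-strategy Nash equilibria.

Both I: the row player gets 2 (best alternative 1); the column player gets 6 (best alternative 2). Neither deviates — NE.
Both II is not a NE: the column player would switch to I (2 > 0).
No other cell survives both best-response checks, so there is 1 pure NE.

1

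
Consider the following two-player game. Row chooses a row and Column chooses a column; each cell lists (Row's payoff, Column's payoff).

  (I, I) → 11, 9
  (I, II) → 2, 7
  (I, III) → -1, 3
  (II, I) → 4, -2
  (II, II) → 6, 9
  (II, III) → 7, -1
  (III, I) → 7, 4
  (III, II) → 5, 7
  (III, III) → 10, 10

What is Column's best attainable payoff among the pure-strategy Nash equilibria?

10

Both I is a pure NE (Row: 11 ≥ 7; Column: 9 ≥ 7). Column gets 9.
Both II is a pure NE (Row: 6 ≥ 5; Column: 9 ≥ -1). Column gets 9.
Both III is a pure NE (Row: 10 ≥ 7; Column: 10 ≥ 7). Column gets 10.
Every other cell has a profitable deviation for at least one player. Highest of {9, 9, 10} is 10.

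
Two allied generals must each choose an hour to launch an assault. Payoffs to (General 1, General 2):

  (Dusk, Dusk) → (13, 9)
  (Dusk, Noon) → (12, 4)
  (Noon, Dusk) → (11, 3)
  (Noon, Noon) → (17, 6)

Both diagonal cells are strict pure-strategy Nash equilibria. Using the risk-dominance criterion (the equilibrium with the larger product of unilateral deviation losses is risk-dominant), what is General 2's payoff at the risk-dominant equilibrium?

6

At both Dusk: General 1 loses 13 − 11 = 2 by deviating; General 2 loses 9 − 4 = 5. Product = 2·5 = 10.
At both Noon: General 1 loses 17 − 12 = 5 by deviating; General 2 loses 6 − 3 = 3. Product = 5·3 = 15.
15 > 10, so both Noon is risk-dominant. General 2's payoff there is 6.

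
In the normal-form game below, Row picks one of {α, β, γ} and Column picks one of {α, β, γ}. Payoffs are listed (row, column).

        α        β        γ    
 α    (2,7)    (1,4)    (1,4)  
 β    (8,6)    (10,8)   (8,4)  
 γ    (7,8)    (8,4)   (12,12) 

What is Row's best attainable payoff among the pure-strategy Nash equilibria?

Both β is a pure NE (Row: 10 ≥ 8; Column: 8 ≥ 6). Row gets 10.
Both γ is a pure NE (Row: 12 ≥ 8; Column: 12 ≥ 8). Row gets 12.
Every other cell has a profitable deviation for at least one player. Highest of {10, 12} is 12.

12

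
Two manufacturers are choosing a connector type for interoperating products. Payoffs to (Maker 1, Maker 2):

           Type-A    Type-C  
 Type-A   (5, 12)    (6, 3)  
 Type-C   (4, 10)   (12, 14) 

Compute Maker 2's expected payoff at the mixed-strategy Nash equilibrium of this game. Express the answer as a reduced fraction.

Maker 1 mixes with probability p on Type-A, chosen so Maker 2 is indifferent: 12p + 10(1−p) = 3p + 14(1−p) gives p = 4/13.
Maker 2's expected payoff is 12·4/13 + 10·9/13 = 138/13.

138/13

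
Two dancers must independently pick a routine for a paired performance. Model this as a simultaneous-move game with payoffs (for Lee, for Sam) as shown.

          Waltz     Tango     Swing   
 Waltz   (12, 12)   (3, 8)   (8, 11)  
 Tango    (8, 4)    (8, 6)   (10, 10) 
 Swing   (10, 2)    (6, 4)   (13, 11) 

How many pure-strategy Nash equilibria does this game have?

Both Waltz: Lee gets 12 (best alternative 10); Sam gets 12 (best alternative 11). Neither deviates — NE.
Both Swing: Lee gets 13 (best alternative 10); Sam gets 11 (best alternative 4). Neither deviates — NE.
Both Tango is not a NE: Sam would switch to Swing (10 > 6).
No other cell survives both best-response checks, so there are 2 pure NE.

2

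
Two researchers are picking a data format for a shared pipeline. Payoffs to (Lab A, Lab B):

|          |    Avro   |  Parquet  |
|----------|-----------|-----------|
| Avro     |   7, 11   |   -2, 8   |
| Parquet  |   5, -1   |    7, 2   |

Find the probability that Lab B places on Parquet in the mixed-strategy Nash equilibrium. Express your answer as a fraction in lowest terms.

Lab B's mix q on Avro must make Lab A indifferent between Avro and Parquet.
Lab A's payoff from Avro: 7q + (-2)(1−q). From Parquet: 5q + 7(1−q).
Set equal: 2q = 9(1−q) → q = 9/11.
Probability on Parquet is 1 − 9/11 = 2/11.

2/11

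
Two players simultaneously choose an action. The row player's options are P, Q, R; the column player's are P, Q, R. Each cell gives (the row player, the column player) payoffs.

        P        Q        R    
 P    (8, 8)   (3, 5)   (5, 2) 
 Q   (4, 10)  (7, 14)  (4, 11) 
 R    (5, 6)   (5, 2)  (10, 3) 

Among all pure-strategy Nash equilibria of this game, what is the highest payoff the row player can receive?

8

Both P is a pure NE (the row player: 8 ≥ 5; the column player: 8 ≥ 5). The row player gets 8.
Both Q is a pure NE (the row player: 7 ≥ 5; the column player: 14 ≥ 11). The row player gets 7.
Every other cell has a profitable deviation for at least one player. Highest of {8, 7} is 8.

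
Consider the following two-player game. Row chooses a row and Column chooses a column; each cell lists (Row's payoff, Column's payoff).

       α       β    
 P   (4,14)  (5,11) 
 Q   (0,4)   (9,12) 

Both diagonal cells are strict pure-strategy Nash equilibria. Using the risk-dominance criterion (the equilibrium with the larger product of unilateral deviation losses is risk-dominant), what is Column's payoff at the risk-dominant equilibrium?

At (P, α): Row loses 4 − 0 = 4 by deviating; Column loses 14 − 11 = 3. Product = 4·3 = 12.
At (Q, β): Row loses 9 − 5 = 4 by deviating; Column loses 12 − 4 = 8. Product = 4·8 = 32.
32 > 12, so (Q, β) is risk-dominant. Column's payoff there is 12.

12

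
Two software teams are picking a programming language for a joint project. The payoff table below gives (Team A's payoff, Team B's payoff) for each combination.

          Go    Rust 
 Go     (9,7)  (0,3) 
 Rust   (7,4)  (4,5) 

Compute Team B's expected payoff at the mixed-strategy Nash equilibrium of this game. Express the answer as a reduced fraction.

23/5

Team A mixes with probability p on Go, chosen so Team B is indifferent: 7p + 4(1−p) = 3p + 5(1−p) gives p = 1/5.
Team B's expected payoff is 7·1/5 + 4·4/5 = 23/5.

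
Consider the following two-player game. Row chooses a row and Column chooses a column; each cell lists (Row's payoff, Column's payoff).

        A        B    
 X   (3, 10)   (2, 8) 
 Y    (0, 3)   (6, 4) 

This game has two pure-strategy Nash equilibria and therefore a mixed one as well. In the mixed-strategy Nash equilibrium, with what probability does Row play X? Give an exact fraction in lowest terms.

Row's mix p on X must make Column indifferent between A and B.
Column's payoff from A: 10p + 3(1−p). From B: 8p + 4(1−p).
Set equal: 2p = 1(1−p) → p = 1/3.

1/3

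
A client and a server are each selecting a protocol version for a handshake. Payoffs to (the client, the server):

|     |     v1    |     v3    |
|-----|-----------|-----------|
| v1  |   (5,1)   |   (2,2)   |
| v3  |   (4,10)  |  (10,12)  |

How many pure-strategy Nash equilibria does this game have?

1

Both v3: the client gets 10 (best alternative 2); the server gets 12 (best alternative 10). Neither deviates — NE.
Both v1 is not a NE: the server would switch to v3 (2 > 1).
No other cell survives both best-response checks, so there is 1 pure NE.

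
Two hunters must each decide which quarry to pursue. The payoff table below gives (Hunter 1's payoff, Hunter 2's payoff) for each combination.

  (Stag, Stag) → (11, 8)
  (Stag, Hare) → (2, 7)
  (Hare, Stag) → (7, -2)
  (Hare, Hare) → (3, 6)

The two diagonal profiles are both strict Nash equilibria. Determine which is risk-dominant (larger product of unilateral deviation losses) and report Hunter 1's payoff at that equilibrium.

At both Stag: Hunter 1 loses 11 − 7 = 4 by deviating; Hunter 2 loses 8 − 7 = 1. Product = 4·1 = 4.
At both Hare: Hunter 1 loses 3 − 2 = 1 by deviating; Hunter 2 loses 6 − (-2) = 8. Product = 1·8 = 8.
8 > 4, so both Hare is risk-dominant. Hunter 1's payoff there is 3.

3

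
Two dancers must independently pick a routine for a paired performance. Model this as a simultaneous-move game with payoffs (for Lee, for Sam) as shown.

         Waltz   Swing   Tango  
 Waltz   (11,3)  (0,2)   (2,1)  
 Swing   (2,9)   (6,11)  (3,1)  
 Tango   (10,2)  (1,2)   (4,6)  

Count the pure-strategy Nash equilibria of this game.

Both Waltz: Lee gets 11 (best alternative 10); Sam gets 3 (best alternative 2). Neither deviates — NE.
Both Swing: Lee gets 6 (best alternative 1); Sam gets 11 (best alternative 9). Neither deviates — NE.
Both Tango: Lee gets 4 (best alternative 3); Sam gets 6 (best alternative 2). Neither deviates — NE.
(Waltz, Tango) is not a NE: Lee would switch to Tango (4 > 2).
No other cell survives both best-response checks, so there are 3 pure NE.

3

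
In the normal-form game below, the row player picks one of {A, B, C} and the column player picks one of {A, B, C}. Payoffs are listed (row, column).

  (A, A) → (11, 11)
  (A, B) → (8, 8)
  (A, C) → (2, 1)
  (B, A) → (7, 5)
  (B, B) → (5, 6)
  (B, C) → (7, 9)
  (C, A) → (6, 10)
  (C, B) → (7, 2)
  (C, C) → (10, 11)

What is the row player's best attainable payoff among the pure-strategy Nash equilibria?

11

Both A is a pure NE (the row player: 11 ≥ 7; the column player: 11 ≥ 8). The row player gets 11.
Both C is a pure NE (the row player: 10 ≥ 7; the column player: 11 ≥ 10). The row player gets 10.
Every other cell has a profitable deviation for at least one player. Highest of {11, 10} is 11.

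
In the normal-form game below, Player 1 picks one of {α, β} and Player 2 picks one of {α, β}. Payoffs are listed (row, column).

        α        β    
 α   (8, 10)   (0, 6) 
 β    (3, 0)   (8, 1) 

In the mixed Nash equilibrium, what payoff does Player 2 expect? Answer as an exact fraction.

2

Player 1 mixes with probability p on α, chosen so Player 2 is indifferent: 10p + 0(1−p) = 6p + 1(1−p) gives p = 1/5.
Player 2's expected payoff is 10·1/5 + 0·4/5 = 2.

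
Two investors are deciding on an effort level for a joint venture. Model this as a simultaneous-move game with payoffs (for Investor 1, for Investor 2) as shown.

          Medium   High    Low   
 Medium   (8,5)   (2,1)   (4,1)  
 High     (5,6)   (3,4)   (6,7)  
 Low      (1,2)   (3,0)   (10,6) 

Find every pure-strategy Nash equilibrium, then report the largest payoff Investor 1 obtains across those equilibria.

Both Medium is a pure NE (Investor 1: 8 ≥ 5; Investor 2: 5 ≥ 1). Investor 1 gets 8.
Both Low is a pure NE (Investor 1: 10 ≥ 6; Investor 2: 6 ≥ 2). Investor 1 gets 10.
Every other cell has a profitable deviation for at least one player. Highest of {8, 10} is 10.

10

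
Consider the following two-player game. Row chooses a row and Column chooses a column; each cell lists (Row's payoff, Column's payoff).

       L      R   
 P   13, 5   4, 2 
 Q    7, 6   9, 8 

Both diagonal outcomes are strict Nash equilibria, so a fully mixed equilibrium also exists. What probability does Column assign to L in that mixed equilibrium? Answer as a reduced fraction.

5/11

Column's mix q on L must make Row indifferent between P and Q.
Row's payoff from P: 13q + 4(1−q). From Q: 7q + 9(1−q).
Set equal: 6q = 5(1−q) → q = 5/11.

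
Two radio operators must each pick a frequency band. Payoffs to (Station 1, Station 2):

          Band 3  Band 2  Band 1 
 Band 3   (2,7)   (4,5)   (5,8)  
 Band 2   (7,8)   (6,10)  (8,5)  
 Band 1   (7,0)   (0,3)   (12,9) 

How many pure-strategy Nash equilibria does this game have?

2

Both Band 2: Station 1 gets 6 (best alternative 4); Station 2 gets 10 (best alternative 8). Neither deviates — NE.
Both Band 1: Station 1 gets 12 (best alternative 8); Station 2 gets 9 (best alternative 3). Neither deviates — NE.
Both Band 3 is not a NE: Station 1 would switch to Band 2 (7 > 2).
No other cell survives both best-response checks, so there are 2 pure NE.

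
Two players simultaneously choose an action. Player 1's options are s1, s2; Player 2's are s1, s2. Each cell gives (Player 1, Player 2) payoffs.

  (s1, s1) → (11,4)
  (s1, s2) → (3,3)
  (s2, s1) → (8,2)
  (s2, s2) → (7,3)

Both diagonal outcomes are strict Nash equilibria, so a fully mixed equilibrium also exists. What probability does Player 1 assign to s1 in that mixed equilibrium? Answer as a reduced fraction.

1/2

Player 1's mix p on s1 must make Player 2 indifferent between s1 and s2.
Player 2's payoff from s1: 4p + 2(1−p). From s2: 3p + 3(1−p).
Set equal: 1p = 1(1−p) → p = 1/2.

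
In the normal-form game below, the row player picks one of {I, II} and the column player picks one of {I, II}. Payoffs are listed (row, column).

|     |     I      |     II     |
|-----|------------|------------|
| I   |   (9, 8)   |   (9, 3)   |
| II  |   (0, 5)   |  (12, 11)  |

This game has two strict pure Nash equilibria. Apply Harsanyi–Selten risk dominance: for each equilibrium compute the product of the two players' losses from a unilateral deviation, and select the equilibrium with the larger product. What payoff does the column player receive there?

8

At both I: the row player loses 9 − 0 = 9 by deviating; the column player loses 8 − 3 = 5. Product = 9·5 = 45.
At both II: the row player loses 12 − 9 = 3 by deviating; the column player loses 11 − 5 = 6. Product = 3·6 = 18.
45 > 18, so both I is risk-dominant. The column player's payoff there is 8.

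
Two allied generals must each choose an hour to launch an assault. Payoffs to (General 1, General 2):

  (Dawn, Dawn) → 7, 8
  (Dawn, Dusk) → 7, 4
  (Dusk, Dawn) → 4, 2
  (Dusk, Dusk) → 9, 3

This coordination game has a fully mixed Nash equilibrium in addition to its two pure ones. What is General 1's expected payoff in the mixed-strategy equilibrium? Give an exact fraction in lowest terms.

General 2 mixes with probability q on Dawn, chosen so General 1 is indifferent: 7q + 7(1−q) = 4q + 9(1−q) gives q = 2/5.
General 1's expected payoff (from either row, since indifferent) is 7·2/5 + 7·3/5 = 7.

7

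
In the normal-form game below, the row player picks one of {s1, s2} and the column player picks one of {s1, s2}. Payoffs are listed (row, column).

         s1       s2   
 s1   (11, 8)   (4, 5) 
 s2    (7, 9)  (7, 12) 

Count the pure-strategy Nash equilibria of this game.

Both s1: the row player gets 11 (best alternative 7); the column player gets 8 (best alternative 5). Neither deviates — NE.
Both s2: the row player gets 7 (best alternative 4); the column player gets 12 (best alternative 9). Neither deviates — NE.
(s2, s1) is not a NE: the row player would switch to s1 (11 > 7).
No other cell survives both best-response checks, so there are 2 pure NE.

2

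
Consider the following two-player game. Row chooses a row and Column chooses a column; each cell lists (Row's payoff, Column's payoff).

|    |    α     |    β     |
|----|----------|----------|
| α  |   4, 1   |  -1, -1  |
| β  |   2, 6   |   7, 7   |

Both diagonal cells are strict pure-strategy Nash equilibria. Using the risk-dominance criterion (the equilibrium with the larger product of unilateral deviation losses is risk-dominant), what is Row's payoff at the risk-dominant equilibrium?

7

At both α: Row loses 4 − 2 = 2 by deviating; Column loses 1 − (-1) = 2. Product = 2·2 = 4.
At both β: Row loses 7 − (-1) = 8 by deviating; Column loses 7 − 6 = 1. Product = 8·1 = 8.
8 > 4, so both β is risk-dominant. Row's payoff there is 7.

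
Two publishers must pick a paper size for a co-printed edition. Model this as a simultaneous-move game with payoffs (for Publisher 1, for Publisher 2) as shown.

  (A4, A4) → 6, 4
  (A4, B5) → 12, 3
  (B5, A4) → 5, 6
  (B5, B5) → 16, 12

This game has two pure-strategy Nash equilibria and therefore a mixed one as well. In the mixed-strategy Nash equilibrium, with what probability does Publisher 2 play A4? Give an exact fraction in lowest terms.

Publisher 2's mix q on A4 must make Publisher 1 indifferent between A4 and B5.
Publisher 1's payoff from A4: 6q + 12(1−q). From B5: 5q + 16(1−q).
Set equal: 1q = 4(1−q) → q = 4/5.

4/5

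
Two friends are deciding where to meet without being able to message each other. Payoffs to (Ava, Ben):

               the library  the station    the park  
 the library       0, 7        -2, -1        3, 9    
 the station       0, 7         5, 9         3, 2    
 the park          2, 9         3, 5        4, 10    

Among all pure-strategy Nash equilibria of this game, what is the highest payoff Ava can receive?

5

Both the station is a pure NE (Ava: 5 ≥ 3; Ben: 9 ≥ 7). Ava gets 5.
Both the park is a pure NE (Ava: 4 ≥ 3; Ben: 10 ≥ 9). Ava gets 4.
Every other cell has a profitable deviation for at least one player. Highest of {5, 4} is 5.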